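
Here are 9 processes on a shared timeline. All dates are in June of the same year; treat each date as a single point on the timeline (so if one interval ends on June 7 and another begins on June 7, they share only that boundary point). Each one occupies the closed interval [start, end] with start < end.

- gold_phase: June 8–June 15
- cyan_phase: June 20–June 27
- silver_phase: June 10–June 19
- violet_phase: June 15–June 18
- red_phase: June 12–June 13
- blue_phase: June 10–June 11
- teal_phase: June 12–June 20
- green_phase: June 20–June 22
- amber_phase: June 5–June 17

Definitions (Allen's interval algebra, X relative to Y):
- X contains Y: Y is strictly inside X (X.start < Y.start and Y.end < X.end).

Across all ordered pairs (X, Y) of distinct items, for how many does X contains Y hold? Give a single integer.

Checking all 72 ordered pairs for relation 'contains'; matching pairs in alphabetical order:
(amber_phase, blue_phase): amber_phase contains blue_phase ✓
(amber_phase, gold_phase): amber_phase contains gold_phase ✓
(amber_phase, red_phase): amber_phase contains red_phase ✓
(gold_phase, blue_phase): gold_phase contains blue_phase ✓
(gold_phase, red_phase): gold_phase contains red_phase ✓
(silver_phase, red_phase): silver_phase contains red_phase ✓
(silver_phase, violet_phase): silver_phase contains violet_phase ✓
(teal_phase, violet_phase): teal_phase contains violet_phase ✓
Count: 8.

8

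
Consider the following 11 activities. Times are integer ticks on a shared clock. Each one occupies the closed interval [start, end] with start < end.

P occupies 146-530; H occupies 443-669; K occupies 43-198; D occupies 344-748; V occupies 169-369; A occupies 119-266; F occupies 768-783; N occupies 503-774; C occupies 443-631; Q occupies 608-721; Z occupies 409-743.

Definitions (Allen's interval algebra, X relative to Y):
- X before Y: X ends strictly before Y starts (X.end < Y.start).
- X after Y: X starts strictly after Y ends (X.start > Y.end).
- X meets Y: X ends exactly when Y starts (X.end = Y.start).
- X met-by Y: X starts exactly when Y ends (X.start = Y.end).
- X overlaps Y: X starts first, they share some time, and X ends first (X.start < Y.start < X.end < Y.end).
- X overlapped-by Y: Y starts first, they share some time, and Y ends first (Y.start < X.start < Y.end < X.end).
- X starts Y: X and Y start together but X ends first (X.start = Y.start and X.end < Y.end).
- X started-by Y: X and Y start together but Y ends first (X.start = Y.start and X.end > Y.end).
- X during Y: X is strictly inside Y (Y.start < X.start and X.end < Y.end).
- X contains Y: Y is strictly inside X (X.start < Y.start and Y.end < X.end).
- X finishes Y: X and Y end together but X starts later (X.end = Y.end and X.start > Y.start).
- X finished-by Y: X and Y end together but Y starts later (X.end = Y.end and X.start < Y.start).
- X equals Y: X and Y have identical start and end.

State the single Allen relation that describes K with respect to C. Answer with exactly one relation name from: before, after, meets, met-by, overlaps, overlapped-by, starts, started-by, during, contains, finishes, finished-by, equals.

K = [43, 198]; C = [443, 631].
Compare endpoints: K.start < C.start, K.start < C.end, K.end < C.start, K.end < C.end.
That pattern is 'before'.

before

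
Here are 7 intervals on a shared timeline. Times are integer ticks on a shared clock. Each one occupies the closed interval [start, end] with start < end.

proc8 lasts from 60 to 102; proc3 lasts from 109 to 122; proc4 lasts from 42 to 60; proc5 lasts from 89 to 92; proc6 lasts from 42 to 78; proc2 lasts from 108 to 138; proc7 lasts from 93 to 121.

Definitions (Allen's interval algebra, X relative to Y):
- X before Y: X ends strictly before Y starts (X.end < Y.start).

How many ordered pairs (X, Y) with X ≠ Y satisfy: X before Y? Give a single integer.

13

Checking all 42 ordered pairs for relation 'before'; matching pairs in alphabetical order:
(proc4, proc2): proc4 before proc2 ✓
(proc4, proc3): proc4 before proc3 ✓
(proc4, proc5): proc4 before proc5 ✓
(proc4, proc7): proc4 before proc7 ✓
(proc5, proc2): proc5 before proc2 ✓
(proc5, proc3): proc5 before proc3 ✓
(proc5, proc7): proc5 before proc7 ✓
(proc6, proc2): proc6 before proc2 ✓
(proc6, proc3): proc6 before proc3 ✓
(proc6, proc5): proc6 before proc5 ✓
(proc6, proc7): proc6 before proc7 ✓
(proc8, proc2): proc8 before proc2 ✓
(proc8, proc3): proc8 before proc3 ✓
Count: 13.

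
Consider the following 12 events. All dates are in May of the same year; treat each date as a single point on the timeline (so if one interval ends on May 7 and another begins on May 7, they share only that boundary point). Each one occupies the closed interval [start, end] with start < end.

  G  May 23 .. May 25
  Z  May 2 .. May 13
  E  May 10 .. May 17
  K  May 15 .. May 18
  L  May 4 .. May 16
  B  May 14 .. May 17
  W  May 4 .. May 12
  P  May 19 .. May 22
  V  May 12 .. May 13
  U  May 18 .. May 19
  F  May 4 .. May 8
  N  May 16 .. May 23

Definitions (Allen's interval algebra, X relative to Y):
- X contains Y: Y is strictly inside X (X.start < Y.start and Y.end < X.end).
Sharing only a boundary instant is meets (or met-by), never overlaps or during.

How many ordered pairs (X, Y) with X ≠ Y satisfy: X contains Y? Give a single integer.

6

Checking all 132 ordered pairs for relation 'contains'; matching pairs in alphabetical order:
(E, V): E contains V ✓
(L, V): L contains V ✓
(N, P): N contains P ✓
(N, U): N contains U ✓
(Z, F): Z contains F ✓
(Z, W): Z contains W ✓
Count: 6.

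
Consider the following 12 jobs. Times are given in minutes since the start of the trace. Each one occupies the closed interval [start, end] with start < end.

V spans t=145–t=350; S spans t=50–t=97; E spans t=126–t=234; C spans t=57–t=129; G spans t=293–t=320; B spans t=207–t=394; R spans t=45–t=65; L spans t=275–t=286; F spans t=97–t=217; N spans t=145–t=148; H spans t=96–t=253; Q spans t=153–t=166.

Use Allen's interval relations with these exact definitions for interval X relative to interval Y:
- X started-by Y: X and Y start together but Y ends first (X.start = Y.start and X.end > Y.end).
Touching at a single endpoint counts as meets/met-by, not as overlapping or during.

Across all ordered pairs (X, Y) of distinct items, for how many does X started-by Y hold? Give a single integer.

Checking all 132 ordered pairs for relation 'started-by'; matching pairs in alphabetical order:
(V, N): V started-by N ✓
Count: 1.

1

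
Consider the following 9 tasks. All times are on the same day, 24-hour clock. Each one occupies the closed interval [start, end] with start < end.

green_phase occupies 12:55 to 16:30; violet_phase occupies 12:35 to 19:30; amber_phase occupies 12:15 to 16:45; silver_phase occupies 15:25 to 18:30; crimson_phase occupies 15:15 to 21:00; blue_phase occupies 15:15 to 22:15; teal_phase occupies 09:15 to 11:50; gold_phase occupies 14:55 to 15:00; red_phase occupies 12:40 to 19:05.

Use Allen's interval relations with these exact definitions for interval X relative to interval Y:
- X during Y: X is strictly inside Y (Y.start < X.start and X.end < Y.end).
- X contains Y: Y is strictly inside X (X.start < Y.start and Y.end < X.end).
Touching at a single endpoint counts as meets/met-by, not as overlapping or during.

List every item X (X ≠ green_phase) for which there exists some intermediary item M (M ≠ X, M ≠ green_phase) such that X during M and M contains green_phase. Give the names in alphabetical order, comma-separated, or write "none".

Target green_phase = [12:55, 16:30].
Intermediaries M with M contains green_phase: amber_phase, red_phase, violet_phase.
Via amber_phase — items with X during amber_phase: gold_phase.
Via red_phase — items with X during red_phase: gold_phase, silver_phase.
Via violet_phase — items with X during violet_phase: gold_phase, red_phase, silver_phase.
Union: gold_phase, red_phase, silver_phase.

gold_phase, red_phase, silver_phase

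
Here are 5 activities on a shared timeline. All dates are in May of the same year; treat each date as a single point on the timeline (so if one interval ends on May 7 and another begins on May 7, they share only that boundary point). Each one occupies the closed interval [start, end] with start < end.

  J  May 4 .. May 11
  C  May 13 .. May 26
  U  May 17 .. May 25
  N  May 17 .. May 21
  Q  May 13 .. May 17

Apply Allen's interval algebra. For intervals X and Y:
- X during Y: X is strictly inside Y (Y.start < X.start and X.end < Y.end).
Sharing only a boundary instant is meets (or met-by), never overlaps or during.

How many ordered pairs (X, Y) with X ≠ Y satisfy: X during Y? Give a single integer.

Checking all 20 ordered pairs for relation 'during'; matching pairs in alphabetical order:
(N, C): N during C ✓
(U, C): U during C ✓
Count: 2.

2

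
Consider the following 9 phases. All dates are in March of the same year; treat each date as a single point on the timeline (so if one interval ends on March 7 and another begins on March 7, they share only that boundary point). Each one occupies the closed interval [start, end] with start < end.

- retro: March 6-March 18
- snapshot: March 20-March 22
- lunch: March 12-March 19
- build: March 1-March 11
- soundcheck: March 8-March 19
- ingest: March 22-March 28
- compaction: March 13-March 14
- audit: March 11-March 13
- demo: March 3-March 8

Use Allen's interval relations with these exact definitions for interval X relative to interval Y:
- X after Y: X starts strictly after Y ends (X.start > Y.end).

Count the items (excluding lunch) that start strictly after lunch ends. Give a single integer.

Target lunch = [March 12, March 19].
audit [March 11, March 13] → overlaps → no.
build [March 1, March 11] → before → no.
compaction [March 13, March 14] → during → no.
demo [March 3, March 8] → before → no.
ingest [March 22, March 28] → after → counts.
retro [March 6, March 18] → overlaps → no.
snapshot [March 20, March 22] → after → counts.
soundcheck [March 8, March 19] → finished-by → no.
Total: 2.

2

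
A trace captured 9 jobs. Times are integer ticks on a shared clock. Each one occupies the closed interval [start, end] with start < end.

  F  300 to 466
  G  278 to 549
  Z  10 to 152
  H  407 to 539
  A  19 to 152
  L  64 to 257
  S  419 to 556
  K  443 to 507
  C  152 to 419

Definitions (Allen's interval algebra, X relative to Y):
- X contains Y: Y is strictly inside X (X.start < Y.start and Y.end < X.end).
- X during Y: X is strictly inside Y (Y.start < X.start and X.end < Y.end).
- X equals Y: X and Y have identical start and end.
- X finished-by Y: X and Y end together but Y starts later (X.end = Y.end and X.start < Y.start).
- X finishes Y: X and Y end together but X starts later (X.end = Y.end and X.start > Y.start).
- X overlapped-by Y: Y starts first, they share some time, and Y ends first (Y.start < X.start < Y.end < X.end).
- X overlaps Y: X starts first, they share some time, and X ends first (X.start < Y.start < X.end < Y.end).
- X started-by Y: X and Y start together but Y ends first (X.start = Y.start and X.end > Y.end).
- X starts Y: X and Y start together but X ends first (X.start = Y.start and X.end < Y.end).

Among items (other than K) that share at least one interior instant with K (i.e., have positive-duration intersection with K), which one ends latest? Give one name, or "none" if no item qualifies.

Target K = [443, 507].
A [19, 152] → before → excluded.
C [152, 419] → before → excluded.
F [300, 466] → overlaps → candidate.
G [278, 549] → contains → candidate.
H [407, 539] → contains → candidate.
L [64, 257] → before → excluded.
S [419, 556] → contains → candidate.
Z [10, 152] → before → excluded.
Among candidates, latest end is 556 → S.

S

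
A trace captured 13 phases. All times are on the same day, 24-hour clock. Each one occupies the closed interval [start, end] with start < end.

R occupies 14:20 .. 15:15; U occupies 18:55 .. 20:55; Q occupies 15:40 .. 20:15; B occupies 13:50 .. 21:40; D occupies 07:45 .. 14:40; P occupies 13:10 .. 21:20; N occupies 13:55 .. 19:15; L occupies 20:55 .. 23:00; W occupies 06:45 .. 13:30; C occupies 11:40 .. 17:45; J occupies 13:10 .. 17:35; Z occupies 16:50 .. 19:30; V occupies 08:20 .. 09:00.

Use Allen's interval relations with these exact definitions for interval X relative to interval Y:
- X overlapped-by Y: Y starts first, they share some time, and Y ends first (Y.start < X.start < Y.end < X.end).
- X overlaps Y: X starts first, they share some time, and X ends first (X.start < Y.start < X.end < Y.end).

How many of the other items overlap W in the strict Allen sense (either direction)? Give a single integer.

Target W = [06:45, 13:30].
B [13:50, 21:40] → after → no.
C [11:40, 17:45] → overlapped-by → counts.
D [07:45, 14:40] → overlapped-by → counts.
J [13:10, 17:35] → overlapped-by → counts.
L [20:55, 23:00] → after → no.
N [13:55, 19:15] → after → no.
P [13:10, 21:20] → overlapped-by → counts.
Q [15:40, 20:15] → after → no.
R [14:20, 15:15] → after → no.
U [18:55, 20:55] → after → no.
V [08:20, 09:00] → during → no.
Z [16:50, 19:30] → after → no.
Total: 4.

4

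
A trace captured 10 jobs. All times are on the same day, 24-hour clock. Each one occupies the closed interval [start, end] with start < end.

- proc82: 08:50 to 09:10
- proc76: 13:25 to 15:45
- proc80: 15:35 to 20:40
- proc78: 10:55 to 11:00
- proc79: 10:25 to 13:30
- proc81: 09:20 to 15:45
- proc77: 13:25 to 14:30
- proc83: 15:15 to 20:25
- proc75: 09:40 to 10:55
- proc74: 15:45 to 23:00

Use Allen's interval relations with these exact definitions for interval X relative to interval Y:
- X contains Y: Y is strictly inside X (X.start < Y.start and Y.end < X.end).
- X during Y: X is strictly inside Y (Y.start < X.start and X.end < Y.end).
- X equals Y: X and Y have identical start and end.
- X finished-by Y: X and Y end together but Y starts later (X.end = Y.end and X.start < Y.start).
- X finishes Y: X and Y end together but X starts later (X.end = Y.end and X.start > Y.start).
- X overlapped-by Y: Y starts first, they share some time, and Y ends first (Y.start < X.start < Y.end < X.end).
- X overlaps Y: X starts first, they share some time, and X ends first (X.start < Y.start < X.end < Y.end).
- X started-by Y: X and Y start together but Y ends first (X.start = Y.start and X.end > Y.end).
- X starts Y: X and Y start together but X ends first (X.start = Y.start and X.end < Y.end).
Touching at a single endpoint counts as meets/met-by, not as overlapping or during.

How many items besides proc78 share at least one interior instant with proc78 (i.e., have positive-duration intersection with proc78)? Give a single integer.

2

Target proc78 = [10:55, 11:00].
proc74 [15:45, 23:00] → after → no.
proc75 [09:40, 10:55] → meets → no.
proc76 [13:25, 15:45] → after → no.
proc77 [13:25, 14:30] → after → no.
proc79 [10:25, 13:30] → contains → counts.
proc80 [15:35, 20:40] → after → no.
proc81 [09:20, 15:45] → contains → counts.
proc82 [08:50, 09:10] → before → no.
proc83 [15:15, 20:25] → after → no.
Total: 2.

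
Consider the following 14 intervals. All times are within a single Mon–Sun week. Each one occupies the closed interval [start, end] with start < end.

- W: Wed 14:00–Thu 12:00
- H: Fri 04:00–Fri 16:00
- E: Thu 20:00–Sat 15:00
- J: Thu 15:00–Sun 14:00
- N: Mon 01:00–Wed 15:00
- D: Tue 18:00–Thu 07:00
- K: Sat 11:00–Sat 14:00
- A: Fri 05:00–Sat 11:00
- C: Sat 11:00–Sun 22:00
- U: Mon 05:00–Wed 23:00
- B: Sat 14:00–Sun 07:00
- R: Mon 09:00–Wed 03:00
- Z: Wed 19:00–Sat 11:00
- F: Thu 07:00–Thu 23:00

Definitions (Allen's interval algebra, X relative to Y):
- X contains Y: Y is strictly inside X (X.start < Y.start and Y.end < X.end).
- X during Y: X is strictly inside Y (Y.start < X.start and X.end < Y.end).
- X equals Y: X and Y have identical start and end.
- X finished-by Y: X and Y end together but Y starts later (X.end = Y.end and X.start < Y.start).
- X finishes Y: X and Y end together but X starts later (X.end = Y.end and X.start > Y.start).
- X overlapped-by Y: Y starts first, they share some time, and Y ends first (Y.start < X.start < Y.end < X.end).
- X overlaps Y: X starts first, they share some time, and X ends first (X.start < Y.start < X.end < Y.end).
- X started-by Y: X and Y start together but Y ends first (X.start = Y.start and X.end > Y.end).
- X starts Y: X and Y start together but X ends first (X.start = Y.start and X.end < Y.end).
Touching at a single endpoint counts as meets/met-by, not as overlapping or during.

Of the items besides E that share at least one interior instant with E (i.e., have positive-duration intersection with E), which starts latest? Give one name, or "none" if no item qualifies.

Target E = [Thu 20:00, Sat 15:00].
A [Fri 05:00, Sat 11:00] → during → candidate.
B [Sat 14:00, Sun 07:00] → overlapped-by → candidate.
C [Sat 11:00, Sun 22:00] → overlapped-by → candidate.
D [Tue 18:00, Thu 07:00] → before → excluded.
F [Thu 07:00, Thu 23:00] → overlaps → candidate.
H [Fri 04:00, Fri 16:00] → during → candidate.
J [Thu 15:00, Sun 14:00] → contains → candidate.
K [Sat 11:00, Sat 14:00] → during → candidate.
N [Mon 01:00, Wed 15:00] → before → excluded.
R [Mon 09:00, Wed 03:00] → before → excluded.
U [Mon 05:00, Wed 23:00] → before → excluded.
W [Wed 14:00, Thu 12:00] → before → excluded.
Z [Wed 19:00, Sat 11:00] → overlaps → candidate.
Among candidates, latest start is Sat 14:00 → B.

B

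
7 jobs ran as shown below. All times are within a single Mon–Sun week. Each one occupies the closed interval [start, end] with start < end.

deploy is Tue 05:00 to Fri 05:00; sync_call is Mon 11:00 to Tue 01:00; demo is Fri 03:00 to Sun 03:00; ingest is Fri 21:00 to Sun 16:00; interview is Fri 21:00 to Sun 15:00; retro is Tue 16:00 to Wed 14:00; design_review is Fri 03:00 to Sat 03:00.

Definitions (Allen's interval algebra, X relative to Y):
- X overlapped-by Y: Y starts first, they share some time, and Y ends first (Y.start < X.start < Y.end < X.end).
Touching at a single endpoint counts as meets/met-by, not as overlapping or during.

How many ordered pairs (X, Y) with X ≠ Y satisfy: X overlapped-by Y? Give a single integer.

6

Checking all 42 ordered pairs for relation 'overlapped-by'; matching pairs in alphabetical order:
(demo, deploy): demo overlapped-by deploy ✓
(design_review, deploy): design_review overlapped-by deploy ✓
(ingest, demo): ingest overlapped-by demo ✓
(ingest, design_review): ingest overlapped-by design_review ✓
(interview, demo): interview overlapped-by demo ✓
(interview, design_review): interview overlapped-by design_review ✓
Count: 6.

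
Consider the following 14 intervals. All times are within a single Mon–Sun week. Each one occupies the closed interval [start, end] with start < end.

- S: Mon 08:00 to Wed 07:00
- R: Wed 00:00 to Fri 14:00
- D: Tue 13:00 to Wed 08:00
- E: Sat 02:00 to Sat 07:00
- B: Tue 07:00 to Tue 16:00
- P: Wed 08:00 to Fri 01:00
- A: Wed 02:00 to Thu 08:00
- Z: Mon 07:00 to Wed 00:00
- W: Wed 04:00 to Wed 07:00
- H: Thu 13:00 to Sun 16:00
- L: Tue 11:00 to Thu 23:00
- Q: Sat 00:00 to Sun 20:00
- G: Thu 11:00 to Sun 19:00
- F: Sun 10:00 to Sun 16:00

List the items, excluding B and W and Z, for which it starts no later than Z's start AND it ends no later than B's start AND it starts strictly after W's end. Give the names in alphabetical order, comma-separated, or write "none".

Conditions: its start is no later than Z's start (X.start <= Mon 07:00) AND its end is no later than B's start (X.end <= Tue 07:00) AND its start is strictly after W's end (X.start > Wed 07:00).
A: start Wed 02:00 <= Mon 07:00? ✗; end Thu 08:00 <= Tue 07:00? ✗; start Wed 02:00 > Wed 07:00? ✗ → no.
D: start Tue 13:00 <= Mon 07:00? ✗; end Wed 08:00 <= Tue 07:00? ✗; start Tue 13:00 > Wed 07:00? ✗ → no.
E: start Sat 02:00 <= Mon 07:00? ✗; end Sat 07:00 <= Tue 07:00? ✗; start Sat 02:00 > Wed 07:00? ✓ → no.
F: start Sun 10:00 <= Mon 07:00? ✗; end Sun 16:00 <= Tue 07:00? ✗; start Sun 10:00 > Wed 07:00? ✓ → no.
G: start Thu 11:00 <= Mon 07:00? ✗; end Sun 19:00 <= Tue 07:00? ✗; start Thu 11:00 > Wed 07:00? ✓ → no.
H: start Thu 13:00 <= Mon 07:00? ✗; end Sun 16:00 <= Tue 07:00? ✗; start Thu 13:00 > Wed 07:00? ✓ → no.
L: start Tue 11:00 <= Mon 07:00? ✗; end Thu 23:00 <= Tue 07:00? ✗; start Tue 11:00 > Wed 07:00? ✗ → no.
P: start Wed 08:00 <= Mon 07:00? ✗; end Fri 01:00 <= Tue 07:00? ✗; start Wed 08:00 > Wed 07:00? ✓ → no.
Q: start Sat 00:00 <= Mon 07:00? ✗; end Sun 20:00 <= Tue 07:00? ✗; start Sat 00:00 > Wed 07:00? ✓ → no.
R: start Wed 00:00 <= Mon 07:00? ✗; end Fri 14:00 <= Tue 07:00? ✗; start Wed 00:00 > Wed 07:00? ✗ → no.
S: start Mon 08:00 <= Mon 07:00? ✗; end Wed 07:00 <= Tue 07:00? ✗; start Mon 08:00 > Wed 07:00? ✗ → no.
Result: none.

none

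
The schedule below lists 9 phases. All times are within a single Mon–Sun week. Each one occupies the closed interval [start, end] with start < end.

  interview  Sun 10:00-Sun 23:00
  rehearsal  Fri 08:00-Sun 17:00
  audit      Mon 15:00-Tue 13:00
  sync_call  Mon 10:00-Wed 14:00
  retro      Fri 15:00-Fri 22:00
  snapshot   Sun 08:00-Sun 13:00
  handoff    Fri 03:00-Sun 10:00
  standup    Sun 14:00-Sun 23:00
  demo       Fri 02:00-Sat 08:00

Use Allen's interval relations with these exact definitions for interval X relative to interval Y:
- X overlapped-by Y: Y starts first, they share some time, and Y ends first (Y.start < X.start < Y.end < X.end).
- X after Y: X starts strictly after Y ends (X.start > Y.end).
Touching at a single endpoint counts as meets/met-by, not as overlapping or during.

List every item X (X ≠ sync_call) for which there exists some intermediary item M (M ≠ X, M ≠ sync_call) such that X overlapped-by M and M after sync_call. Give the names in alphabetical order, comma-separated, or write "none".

Target sync_call = [Mon 10:00, Wed 14:00].
Intermediaries M with M after sync_call: demo, handoff, interview, rehearsal, retro, snapshot, standup.
Via demo — items with X overlapped-by demo: handoff, rehearsal.
Via handoff — items with X overlapped-by handoff: rehearsal, snapshot.
Via interview — items with X overlapped-by interview: none.
Via rehearsal — items with X overlapped-by rehearsal: interview, standup.
Via retro — items with X overlapped-by retro: none.
Via snapshot — items with X overlapped-by snapshot: interview.
Via standup — items with X overlapped-by standup: none.
Union: handoff, interview, rehearsal, snapshot, standup.

handoff, interview, rehearsal, snapshot, standup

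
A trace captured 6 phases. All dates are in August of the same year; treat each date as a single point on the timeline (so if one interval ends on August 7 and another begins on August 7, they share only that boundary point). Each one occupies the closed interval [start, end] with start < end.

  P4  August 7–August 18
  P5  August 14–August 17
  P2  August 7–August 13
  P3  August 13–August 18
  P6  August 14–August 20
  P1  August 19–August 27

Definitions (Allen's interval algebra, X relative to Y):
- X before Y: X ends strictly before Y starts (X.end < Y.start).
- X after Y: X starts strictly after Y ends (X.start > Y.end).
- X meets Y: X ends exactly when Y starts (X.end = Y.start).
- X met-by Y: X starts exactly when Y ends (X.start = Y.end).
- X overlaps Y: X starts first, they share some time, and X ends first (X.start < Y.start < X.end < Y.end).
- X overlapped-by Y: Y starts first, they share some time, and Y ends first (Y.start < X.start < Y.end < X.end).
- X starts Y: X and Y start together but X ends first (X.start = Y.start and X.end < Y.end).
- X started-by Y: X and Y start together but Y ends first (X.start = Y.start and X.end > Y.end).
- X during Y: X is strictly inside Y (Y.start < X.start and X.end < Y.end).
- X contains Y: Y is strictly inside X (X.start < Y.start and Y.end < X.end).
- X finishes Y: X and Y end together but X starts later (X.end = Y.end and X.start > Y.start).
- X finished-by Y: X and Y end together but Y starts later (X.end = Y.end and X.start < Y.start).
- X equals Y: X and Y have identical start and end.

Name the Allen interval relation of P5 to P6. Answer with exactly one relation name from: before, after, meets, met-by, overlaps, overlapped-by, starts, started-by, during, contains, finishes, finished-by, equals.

P5 = [August 14, August 17]; P6 = [August 14, August 20].
Compare endpoints: P5.start = P6.start, P5.start < P6.end, P5.end > P6.start, P5.end < P6.end.
That pattern is 'starts'.

starts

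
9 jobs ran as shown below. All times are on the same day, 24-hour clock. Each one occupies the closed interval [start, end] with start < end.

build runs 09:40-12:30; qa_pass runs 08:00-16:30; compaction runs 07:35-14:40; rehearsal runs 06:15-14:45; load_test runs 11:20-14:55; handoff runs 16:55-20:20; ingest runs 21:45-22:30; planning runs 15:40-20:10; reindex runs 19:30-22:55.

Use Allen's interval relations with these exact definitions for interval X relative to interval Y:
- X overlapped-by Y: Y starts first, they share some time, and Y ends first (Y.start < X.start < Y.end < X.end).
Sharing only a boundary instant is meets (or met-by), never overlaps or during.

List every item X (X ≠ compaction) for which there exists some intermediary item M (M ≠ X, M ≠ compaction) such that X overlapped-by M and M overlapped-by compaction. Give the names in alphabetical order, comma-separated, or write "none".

Target compaction = [07:35, 14:40].
Intermediaries M with M overlapped-by compaction: load_test, qa_pass.
Via load_test — items with X overlapped-by load_test: none.
Via qa_pass — items with X overlapped-by qa_pass: planning.
Union: planning.

planning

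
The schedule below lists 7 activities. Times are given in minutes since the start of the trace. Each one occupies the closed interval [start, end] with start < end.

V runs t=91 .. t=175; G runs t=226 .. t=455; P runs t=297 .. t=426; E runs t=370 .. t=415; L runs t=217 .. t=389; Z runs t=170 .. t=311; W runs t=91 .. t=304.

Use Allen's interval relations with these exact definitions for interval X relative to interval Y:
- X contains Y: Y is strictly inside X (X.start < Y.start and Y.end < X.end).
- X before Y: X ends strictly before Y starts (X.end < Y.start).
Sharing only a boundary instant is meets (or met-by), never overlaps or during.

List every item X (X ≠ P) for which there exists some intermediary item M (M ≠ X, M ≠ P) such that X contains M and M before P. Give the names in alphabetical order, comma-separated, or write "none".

none

Target P = [t=297, t=426].
Intermediaries M with M before P: V.
Via V — items with X contains V: none.
Union: none.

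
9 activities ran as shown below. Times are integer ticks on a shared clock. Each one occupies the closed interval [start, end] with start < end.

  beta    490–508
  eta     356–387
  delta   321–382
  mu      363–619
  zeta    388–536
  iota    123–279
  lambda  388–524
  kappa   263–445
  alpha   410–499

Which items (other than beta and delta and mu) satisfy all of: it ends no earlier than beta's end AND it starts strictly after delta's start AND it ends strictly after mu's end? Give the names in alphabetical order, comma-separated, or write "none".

none

Conditions: its end is no earlier than beta's end (X.end >= 508) AND its start is strictly after delta's start (X.start > 321) AND its end is strictly after mu's end (X.end > 619).
alpha: end 499 >= 508? ✗; start 410 > 321? ✓; end 499 > 619? ✗ → no.
eta: end 387 >= 508? ✗; start 356 > 321? ✓; end 387 > 619? ✗ → no.
iota: end 279 >= 508? ✗; start 123 > 321? ✗; end 279 > 619? ✗ → no.
kappa: end 445 >= 508? ✗; start 263 > 321? ✗; end 445 > 619? ✗ → no.
lambda: end 524 >= 508? ✓; start 388 > 321? ✓; end 524 > 619? ✗ → no.
zeta: end 536 >= 508? ✓; start 388 > 321? ✓; end 536 > 619? ✗ → no.
Result: none.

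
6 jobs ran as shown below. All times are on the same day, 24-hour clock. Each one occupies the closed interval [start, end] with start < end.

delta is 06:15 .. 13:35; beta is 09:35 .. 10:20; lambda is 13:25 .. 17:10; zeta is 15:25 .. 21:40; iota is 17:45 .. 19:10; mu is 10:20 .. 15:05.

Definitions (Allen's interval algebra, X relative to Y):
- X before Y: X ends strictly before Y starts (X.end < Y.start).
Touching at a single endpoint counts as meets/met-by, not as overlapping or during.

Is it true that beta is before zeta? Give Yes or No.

beta = [09:35, 10:20], zeta = [15:25, 21:40].
Actual relation of beta to zeta: before.
Asked whether 'before' holds → Yes.

Yes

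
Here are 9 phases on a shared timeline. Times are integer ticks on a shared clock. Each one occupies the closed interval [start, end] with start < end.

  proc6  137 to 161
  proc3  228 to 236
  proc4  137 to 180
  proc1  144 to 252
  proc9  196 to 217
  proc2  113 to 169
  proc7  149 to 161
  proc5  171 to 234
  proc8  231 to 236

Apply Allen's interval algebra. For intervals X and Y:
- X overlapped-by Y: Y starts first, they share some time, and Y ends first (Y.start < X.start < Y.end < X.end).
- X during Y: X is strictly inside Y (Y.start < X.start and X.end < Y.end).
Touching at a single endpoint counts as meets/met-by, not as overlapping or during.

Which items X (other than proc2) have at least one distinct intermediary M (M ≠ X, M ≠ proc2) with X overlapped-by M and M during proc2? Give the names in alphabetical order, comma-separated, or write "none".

proc1

Target proc2 = [113, 169].
Intermediaries M with M during proc2: proc6, proc7.
Via proc6 — items with X overlapped-by proc6: proc1.
Via proc7 — items with X overlapped-by proc7: none.
Union: proc1.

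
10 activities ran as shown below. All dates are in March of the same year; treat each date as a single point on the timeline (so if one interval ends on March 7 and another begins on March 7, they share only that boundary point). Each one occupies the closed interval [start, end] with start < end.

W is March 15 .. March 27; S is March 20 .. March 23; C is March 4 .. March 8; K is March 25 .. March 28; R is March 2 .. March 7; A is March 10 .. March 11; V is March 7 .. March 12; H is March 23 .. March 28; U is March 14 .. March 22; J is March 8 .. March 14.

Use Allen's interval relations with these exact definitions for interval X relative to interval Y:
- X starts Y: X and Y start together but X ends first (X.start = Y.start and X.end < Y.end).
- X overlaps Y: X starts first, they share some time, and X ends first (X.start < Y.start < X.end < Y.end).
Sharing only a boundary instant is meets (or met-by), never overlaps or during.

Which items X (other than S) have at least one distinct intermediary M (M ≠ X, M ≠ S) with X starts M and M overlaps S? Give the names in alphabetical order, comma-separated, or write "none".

Target S = [March 20, March 23].
Intermediaries M with M overlaps S: U.
Via U — items with X starts U: none.
Union: none.

none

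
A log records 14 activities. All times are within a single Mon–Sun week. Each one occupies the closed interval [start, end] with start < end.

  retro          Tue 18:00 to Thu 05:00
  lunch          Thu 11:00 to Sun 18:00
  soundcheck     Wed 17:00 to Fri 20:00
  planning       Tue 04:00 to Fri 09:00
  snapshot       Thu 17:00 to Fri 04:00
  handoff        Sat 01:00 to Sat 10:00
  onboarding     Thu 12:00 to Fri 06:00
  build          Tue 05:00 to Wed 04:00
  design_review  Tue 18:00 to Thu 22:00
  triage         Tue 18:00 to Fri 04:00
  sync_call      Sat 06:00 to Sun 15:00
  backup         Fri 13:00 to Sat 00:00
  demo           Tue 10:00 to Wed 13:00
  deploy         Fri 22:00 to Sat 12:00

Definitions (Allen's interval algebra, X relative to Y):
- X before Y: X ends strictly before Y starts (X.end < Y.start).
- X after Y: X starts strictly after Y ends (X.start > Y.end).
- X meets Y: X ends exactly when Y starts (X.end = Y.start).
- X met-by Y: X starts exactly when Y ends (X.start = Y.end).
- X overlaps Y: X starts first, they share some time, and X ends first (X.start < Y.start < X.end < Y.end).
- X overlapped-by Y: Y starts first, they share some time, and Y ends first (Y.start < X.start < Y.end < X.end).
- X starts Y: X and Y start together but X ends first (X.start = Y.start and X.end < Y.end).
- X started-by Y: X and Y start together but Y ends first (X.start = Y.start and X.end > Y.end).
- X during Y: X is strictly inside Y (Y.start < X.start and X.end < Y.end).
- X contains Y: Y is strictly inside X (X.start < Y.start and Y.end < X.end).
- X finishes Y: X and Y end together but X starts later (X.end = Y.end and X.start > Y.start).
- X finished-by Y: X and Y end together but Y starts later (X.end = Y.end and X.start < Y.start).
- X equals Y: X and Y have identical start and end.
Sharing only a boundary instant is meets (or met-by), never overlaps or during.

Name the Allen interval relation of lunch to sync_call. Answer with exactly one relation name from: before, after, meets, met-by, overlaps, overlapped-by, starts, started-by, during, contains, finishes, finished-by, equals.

lunch = [Thu 11:00, Sun 18:00]; sync_call = [Sat 06:00, Sun 15:00].
Compare endpoints: lunch.start < sync_call.start, lunch.start < sync_call.end, lunch.end > sync_call.start, lunch.end > sync_call.end.
That pattern is 'contains'.

contains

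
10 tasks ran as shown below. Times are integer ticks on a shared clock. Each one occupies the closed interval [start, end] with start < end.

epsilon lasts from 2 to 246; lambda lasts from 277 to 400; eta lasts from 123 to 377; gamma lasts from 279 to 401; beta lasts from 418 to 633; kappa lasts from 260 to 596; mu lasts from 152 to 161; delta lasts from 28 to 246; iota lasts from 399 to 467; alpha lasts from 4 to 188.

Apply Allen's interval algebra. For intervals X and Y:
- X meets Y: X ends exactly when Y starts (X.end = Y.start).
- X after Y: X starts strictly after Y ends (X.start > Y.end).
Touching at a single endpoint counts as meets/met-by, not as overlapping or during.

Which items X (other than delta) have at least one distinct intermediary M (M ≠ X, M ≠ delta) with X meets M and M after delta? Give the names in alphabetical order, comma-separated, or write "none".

none

Target delta = [28, 246].
Intermediaries M with M after delta: beta, gamma, iota, kappa, lambda.
Via beta — items with X meets beta: none.
Via gamma — items with X meets gamma: none.
Via iota — items with X meets iota: none.
Via kappa — items with X meets kappa: none.
Via lambda — items with X meets lambda: none.
Union: none.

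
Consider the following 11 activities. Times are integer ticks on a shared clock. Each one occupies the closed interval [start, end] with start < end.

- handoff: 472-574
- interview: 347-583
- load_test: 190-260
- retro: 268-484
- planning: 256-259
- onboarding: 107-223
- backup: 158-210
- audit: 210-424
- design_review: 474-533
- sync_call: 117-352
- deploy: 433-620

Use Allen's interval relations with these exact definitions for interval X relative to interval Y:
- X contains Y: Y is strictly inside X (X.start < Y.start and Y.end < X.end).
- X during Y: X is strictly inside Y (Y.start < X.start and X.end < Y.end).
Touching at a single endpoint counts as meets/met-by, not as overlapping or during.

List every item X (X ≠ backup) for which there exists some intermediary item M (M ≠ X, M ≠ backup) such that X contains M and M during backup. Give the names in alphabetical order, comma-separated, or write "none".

Target backup = [158, 210].
Intermediaries M with M during backup: none.
Union: none.

none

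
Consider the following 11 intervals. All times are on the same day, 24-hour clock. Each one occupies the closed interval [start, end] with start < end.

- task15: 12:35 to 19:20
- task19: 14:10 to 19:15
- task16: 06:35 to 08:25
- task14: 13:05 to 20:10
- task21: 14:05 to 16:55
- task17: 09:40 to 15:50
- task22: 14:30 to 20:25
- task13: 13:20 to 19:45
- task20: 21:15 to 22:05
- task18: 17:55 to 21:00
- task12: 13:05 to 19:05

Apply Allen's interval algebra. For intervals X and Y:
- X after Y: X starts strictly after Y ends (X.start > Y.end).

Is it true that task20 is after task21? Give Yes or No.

task20 = [21:15, 22:05], task21 = [14:05, 16:55].
Actual relation of task20 to task21: after.
Asked whether 'after' holds → Yes.

Yes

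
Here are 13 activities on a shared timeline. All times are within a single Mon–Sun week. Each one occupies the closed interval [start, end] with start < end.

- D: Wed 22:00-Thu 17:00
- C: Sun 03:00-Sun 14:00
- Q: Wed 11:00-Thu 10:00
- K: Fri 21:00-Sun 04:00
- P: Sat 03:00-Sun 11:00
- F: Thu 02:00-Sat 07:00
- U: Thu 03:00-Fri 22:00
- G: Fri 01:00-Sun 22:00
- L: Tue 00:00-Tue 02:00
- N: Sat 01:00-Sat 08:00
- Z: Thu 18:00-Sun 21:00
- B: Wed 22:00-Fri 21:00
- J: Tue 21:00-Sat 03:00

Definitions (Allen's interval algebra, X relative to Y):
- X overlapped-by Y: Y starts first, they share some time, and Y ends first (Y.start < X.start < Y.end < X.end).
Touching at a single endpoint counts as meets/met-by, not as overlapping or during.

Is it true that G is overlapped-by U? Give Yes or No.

G = [Fri 01:00, Sun 22:00], U = [Thu 03:00, Fri 22:00].
Actual relation of G to U: overlapped-by.
Asked whether 'overlapped-by' holds → Yes.

Yes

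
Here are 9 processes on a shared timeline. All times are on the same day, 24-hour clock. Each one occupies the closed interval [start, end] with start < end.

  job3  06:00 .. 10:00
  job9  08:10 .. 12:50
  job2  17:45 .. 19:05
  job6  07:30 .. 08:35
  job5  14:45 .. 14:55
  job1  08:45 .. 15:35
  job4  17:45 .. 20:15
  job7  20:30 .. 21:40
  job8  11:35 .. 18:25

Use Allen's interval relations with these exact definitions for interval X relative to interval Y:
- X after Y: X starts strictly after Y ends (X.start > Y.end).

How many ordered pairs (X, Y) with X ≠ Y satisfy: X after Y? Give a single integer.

24

Checking all 72 ordered pairs for relation 'after'; matching pairs in alphabetical order:
(job1, job6): job1 after job6 ✓
(job2, job1): job2 after job1 ✓
(job2, job3): job2 after job3 ✓
(job2, job5): job2 after job5 ✓
(job2, job6): job2 after job6 ✓
(job2, job9): job2 after job9 ✓
(job4, job1): job4 after job1 ✓
(job4, job3): job4 after job3 ✓
(job4, job5): job4 after job5 ✓
(job4, job6): job4 after job6 ✓
(job4, job9): job4 after job9 ✓
(job5, job3): job5 after job3 ✓
(job5, job6): job5 after job6 ✓
(job5, job9): job5 after job9 ✓
(job7, job1): job7 after job1 ✓
(job7, job2): job7 after job2 ✓
(job7, job3): job7 after job3 ✓
(job7, job4): job7 after job4 ✓
(job7, job5): job7 after job5 ✓
(job7, job6): job7 after job6 ✓
(job7, job8): job7 after job8 ✓
(job7, job9): job7 after job9 ✓
(job8, job3): job8 after job3 ✓
(job8, job6): job8 after job6 ✓
Count: 24.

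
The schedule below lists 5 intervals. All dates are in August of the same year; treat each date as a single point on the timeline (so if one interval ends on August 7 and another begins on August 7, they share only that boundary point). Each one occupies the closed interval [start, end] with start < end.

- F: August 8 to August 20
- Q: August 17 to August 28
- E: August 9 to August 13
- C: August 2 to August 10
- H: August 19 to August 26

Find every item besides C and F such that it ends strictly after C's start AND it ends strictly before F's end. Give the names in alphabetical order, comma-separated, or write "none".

E

Conditions: its end is strictly after C's start (X.end > August 2) AND its end is strictly before F's end (X.end < August 20).
E: end August 13 > August 2? ✓; end August 13 < August 20? ✓ → yes.
H: end August 26 > August 2? ✓; end August 26 < August 20? ✗ → no.
Q: end August 28 > August 2? ✓; end August 28 < August 20? ✗ → no.
Result: E.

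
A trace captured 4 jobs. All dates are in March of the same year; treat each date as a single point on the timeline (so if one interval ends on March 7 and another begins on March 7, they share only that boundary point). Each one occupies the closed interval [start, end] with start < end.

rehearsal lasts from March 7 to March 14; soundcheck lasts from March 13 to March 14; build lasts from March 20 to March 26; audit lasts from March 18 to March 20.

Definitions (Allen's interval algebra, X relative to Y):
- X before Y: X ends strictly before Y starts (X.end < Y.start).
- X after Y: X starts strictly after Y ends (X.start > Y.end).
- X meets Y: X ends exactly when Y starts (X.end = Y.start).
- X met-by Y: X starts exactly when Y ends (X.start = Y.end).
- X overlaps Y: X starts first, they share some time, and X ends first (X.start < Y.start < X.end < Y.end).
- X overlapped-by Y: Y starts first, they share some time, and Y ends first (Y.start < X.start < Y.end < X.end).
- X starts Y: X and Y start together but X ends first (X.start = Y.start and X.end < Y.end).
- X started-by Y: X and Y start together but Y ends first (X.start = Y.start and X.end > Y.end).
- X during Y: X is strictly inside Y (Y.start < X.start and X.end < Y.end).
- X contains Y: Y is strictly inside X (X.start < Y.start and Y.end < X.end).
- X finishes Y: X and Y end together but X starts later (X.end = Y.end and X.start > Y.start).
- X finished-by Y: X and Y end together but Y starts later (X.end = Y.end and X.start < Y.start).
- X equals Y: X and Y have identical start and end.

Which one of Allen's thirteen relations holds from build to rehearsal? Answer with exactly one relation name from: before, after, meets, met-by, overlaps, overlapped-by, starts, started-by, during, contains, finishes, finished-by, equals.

build = [March 20, March 26]; rehearsal = [March 7, March 14].
Compare endpoints: build.start > rehearsal.start, build.start > rehearsal.end, build.end > rehearsal.start, build.end > rehearsal.end.
That pattern is 'after'.

after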